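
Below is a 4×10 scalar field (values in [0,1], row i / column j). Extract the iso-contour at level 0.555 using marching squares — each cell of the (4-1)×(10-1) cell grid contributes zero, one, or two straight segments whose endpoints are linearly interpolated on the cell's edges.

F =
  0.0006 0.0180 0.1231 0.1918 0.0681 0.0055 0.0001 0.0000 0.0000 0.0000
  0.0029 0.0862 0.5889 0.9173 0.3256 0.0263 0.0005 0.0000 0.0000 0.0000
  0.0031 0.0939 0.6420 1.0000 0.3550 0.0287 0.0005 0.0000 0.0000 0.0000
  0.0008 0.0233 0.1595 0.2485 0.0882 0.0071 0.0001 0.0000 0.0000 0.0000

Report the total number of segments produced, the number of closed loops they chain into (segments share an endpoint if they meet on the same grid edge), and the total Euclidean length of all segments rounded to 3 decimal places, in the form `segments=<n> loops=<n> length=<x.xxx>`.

segments=8 loops=1 length=6.215

cell (0,1): code 0100 → (0.927,2.000)–(1.000,1.933)
cell (0,2): code 1100 → (0.501,3.000)–(0.927,2.000)
cell (0,3): code 1000 → (1.000,3.612)–(0.501,3.000)
cell (1,1): code 0110 → (1.000,1.933)–(2.000,1.841)
cell (1,3): code 1001 → (2.000,3.690)–(1.000,3.612)
cell (2,1): code 0010 → (2.000,1.841)–(2.180,2.000)
cell (2,2): code 0011 → (2.180,2.000)–(2.592,3.000)
cell (2,3): code 0001 → (2.592,3.000)–(2.000,3.690)
total: 8 segments, chained into 1 closed loop(s), length Σ = 6.214604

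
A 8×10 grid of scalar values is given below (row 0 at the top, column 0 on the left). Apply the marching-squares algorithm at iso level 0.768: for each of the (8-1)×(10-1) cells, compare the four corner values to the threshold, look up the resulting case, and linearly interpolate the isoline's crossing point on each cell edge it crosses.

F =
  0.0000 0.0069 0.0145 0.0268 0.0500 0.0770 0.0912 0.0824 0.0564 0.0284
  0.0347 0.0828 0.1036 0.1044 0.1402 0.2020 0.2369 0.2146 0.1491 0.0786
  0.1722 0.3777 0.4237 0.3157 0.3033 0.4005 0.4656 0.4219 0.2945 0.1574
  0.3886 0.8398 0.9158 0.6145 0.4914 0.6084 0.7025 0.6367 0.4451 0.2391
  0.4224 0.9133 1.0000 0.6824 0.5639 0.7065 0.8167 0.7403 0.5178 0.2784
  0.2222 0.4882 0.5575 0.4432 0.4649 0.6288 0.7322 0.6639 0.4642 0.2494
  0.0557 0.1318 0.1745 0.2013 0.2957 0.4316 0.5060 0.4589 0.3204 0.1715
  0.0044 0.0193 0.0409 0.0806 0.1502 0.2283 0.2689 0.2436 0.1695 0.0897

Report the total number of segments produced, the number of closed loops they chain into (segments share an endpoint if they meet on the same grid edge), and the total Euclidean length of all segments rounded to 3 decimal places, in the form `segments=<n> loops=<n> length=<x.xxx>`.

segments=12 loops=2 length=9.180

cell (2,0): code 0100 → (2.845,1.000)–(3.000,0.841)
cell (2,1): code 1100 → (2.700,2.000)–(2.845,1.000)
cell (2,2): code 1000 → (3.000,2.491)–(2.700,2.000)
cell (3,0): code 0110 → (3.000,0.841)–(4.000,0.704)
cell (3,2): code 1001 → (4.000,2.730)–(3.000,2.491)
cell (3,5): code 0100 → (3.574,6.000)–(4.000,5.558)
cell (3,6): code 1000 → (4.000,6.637)–(3.574,6.000)
cell (4,0): code 0010 → (4.000,0.704)–(4.342,1.000)
cell (4,1): code 0011 → (4.342,1.000)–(4.524,2.000)
cell (4,2): code 0001 → (4.524,2.000)–(4.000,2.730)
cell (4,5): code 0010 → (4.000,5.558)–(4.576,6.000)
cell (4,6): code 0001 → (4.576,6.000)–(4.000,6.637)
total: 12 segments, chained into 2 closed loop(s), length Σ = 9.180232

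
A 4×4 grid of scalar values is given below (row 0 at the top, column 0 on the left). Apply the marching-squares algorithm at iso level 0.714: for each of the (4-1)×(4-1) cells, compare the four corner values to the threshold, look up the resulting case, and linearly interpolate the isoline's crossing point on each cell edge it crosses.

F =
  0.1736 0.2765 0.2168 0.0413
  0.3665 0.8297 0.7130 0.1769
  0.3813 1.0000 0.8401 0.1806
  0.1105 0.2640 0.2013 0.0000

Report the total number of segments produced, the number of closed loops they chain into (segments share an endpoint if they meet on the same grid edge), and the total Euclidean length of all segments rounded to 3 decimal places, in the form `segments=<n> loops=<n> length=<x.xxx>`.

cell (0,0): code 0100 → (0.791,1.000)–(1.000,0.750)
cell (0,1): code 1000 → (1.000,1.991)–(0.791,1.000)
cell (1,0): code 0110 → (1.000,0.750)–(2.000,0.538)
cell (1,1): code 1101 → (1.008,2.000)–(1.000,1.991)
cell (1,2): code 1000 → (2.000,2.191)–(1.008,2.000)
cell (2,0): code 0010 → (2.000,0.538)–(2.389,1.000)
cell (2,1): code 0011 → (2.389,1.000)–(2.197,2.000)
cell (2,2): code 0001 → (2.197,2.000)–(2.000,2.191)
total: 8 segments, chained into 1 closed loop(s), length Σ = 5.280204

segments=8 loops=1 length=5.280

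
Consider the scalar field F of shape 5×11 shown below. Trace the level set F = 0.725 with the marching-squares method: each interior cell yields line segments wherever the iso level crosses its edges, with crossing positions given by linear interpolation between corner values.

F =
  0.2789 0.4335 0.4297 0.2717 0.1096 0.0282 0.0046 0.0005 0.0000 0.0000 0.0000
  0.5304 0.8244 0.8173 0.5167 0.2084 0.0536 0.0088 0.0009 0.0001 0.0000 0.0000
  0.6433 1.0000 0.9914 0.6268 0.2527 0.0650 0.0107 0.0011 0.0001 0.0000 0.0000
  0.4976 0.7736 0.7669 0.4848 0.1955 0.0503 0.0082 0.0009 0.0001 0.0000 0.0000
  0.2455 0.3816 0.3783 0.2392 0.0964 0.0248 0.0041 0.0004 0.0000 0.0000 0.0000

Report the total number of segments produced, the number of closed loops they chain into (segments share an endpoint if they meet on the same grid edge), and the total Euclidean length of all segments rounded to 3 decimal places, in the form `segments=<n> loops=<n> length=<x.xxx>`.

segments=10 loops=1 length=7.707

cell (0,0): code 0100 → (0.746,1.000)–(1.000,0.662)
cell (0,1): code 1100 → (0.762,2.000)–(0.746,1.000)
cell (0,2): code 1000 → (1.000,2.307)–(0.762,2.000)
cell (1,0): code 0110 → (1.000,0.662)–(2.000,0.229)
cell (1,2): code 1001 → (2.000,2.731)–(1.000,2.307)
cell (2,0): code 0110 → (2.000,0.229)–(3.000,0.824)
cell (2,2): code 1001 → (3.000,2.149)–(2.000,2.731)
cell (3,0): code 0010 → (3.000,0.824)–(3.124,1.000)
cell (3,1): code 0011 → (3.124,1.000)–(3.108,2.000)
cell (3,2): code 0001 → (3.108,2.000)–(3.000,2.149)
total: 10 segments, chained into 1 closed loop(s), length Σ = 7.707121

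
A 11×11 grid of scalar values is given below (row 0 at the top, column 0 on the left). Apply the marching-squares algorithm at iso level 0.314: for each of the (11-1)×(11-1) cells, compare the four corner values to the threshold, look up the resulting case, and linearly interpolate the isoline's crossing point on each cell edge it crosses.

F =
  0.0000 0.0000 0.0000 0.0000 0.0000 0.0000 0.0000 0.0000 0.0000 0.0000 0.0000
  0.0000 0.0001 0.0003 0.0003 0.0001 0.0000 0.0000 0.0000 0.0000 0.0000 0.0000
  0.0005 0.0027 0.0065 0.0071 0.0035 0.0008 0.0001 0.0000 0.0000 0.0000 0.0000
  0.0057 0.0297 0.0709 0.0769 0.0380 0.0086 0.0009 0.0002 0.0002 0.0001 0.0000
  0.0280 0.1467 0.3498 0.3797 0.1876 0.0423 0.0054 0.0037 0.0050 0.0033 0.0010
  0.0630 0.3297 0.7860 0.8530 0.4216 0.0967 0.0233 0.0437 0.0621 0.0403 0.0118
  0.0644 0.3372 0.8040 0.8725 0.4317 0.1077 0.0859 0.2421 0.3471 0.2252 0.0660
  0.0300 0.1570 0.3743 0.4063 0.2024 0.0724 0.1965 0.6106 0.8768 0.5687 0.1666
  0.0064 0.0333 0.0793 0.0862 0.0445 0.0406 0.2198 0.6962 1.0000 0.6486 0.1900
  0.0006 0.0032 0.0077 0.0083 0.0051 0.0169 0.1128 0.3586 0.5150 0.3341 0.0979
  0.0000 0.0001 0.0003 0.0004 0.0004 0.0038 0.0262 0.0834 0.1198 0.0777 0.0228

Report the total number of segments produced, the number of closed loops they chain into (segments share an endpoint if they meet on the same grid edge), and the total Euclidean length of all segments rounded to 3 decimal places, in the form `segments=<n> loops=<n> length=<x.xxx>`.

segments=30 loops=2 length=21.963

cell (3,1): code 0100 → (3.872,2.000)–(4.000,1.824)
cell (3,2): code 1100 → (3.783,3.000)–(3.872,2.000)
cell (3,3): code 1000 → (4.000,3.342)–(3.783,3.000)
cell (4,0): code 0100 → (4.914,1.000)–(5.000,0.941)
cell (4,1): code 1110 → (4.000,1.824)–(4.914,1.000)
cell (4,3): code 1101 → (4.540,4.000)–(4.000,3.342)
cell (4,4): code 1000 → (5.000,4.331)–(4.540,4.000)
cell (5,0): code 0110 → (5.000,0.941)–(6.000,0.915)
cell (5,4): code 1001 → (6.000,4.363)–(5.000,4.331)
cell (5,7): code 0100 → (5.884,8.000)–(6.000,7.685)
cell (5,8): code 1000 → (6.000,8.272)–(5.884,8.000)
cell (6,0): code 0010 → (6.000,0.915)–(6.129,1.000)
cell (6,1): code 0111 → (6.129,1.000)–(7.000,1.723)
cell (6,3): code 1011 → (7.000,3.453)–(6.513,4.000)
cell (6,4): code 0001 → (6.513,4.000)–(6.000,4.363)
cell (6,6): code 0100 → (6.195,7.000)–(7.000,6.284)
cell (6,7): code 1110 → (6.000,7.685)–(6.195,7.000)
cell (6,8): code 1101 → (6.259,9.000)–(6.000,8.272)
cell (6,9): code 1000 → (7.000,9.633)–(6.259,9.000)
cell (7,1): code 0010 → (7.000,1.723)–(7.204,2.000)
cell (7,2): code 0011 → (7.204,2.000)–(7.288,3.000)
cell (7,3): code 0001 → (7.288,3.000)–(7.000,3.453)
cell (7,6): code 0110 → (7.000,6.284)–(8.000,6.198)
cell (7,9): code 1001 → (8.000,9.730)–(7.000,9.633)
cell (8,6): code 0110 → (8.000,6.198)–(9.000,6.819)
cell (8,9): code 1001 → (9.000,9.085)–(8.000,9.730)
cell (9,6): code 0010 → (9.000,6.819)–(9.162,7.000)
cell (9,7): code 0011 → (9.162,7.000)–(9.509,8.000)
cell (9,8): code 0011 → (9.509,8.000)–(9.078,9.000)
cell (9,9): code 0001 → (9.078,9.000)–(9.000,9.085)
total: 30 segments, chained into 2 closed loop(s), length Σ = 21.962675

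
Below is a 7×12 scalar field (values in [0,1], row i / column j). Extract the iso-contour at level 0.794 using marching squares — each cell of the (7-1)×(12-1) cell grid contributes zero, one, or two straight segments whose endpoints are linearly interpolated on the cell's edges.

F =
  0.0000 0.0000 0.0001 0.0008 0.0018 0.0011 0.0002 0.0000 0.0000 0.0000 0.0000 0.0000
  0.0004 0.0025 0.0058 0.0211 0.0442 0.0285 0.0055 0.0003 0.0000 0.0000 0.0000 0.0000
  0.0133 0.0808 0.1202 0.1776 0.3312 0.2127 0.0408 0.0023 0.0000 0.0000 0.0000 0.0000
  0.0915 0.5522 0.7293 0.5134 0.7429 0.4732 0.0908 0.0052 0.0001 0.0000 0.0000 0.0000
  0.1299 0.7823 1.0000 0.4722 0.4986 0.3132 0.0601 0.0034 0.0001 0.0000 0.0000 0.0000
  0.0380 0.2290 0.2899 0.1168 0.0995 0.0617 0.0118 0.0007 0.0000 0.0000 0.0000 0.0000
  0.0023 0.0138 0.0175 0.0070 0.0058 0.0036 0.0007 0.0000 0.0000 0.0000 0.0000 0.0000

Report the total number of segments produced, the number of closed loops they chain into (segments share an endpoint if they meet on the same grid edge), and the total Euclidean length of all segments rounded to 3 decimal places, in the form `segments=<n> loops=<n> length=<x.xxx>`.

segments=4 loops=1 length=3.546

cell (3,1): code 0100 → (3.239,2.000)–(4.000,1.054)
cell (3,2): code 1000 → (4.000,2.390)–(3.239,2.000)
cell (4,1): code 0010 → (4.000,1.054)–(4.290,2.000)
cell (4,2): code 0001 → (4.290,2.000)–(4.000,2.390)
total: 4 segments, chained into 1 closed loop(s), length Σ = 3.545566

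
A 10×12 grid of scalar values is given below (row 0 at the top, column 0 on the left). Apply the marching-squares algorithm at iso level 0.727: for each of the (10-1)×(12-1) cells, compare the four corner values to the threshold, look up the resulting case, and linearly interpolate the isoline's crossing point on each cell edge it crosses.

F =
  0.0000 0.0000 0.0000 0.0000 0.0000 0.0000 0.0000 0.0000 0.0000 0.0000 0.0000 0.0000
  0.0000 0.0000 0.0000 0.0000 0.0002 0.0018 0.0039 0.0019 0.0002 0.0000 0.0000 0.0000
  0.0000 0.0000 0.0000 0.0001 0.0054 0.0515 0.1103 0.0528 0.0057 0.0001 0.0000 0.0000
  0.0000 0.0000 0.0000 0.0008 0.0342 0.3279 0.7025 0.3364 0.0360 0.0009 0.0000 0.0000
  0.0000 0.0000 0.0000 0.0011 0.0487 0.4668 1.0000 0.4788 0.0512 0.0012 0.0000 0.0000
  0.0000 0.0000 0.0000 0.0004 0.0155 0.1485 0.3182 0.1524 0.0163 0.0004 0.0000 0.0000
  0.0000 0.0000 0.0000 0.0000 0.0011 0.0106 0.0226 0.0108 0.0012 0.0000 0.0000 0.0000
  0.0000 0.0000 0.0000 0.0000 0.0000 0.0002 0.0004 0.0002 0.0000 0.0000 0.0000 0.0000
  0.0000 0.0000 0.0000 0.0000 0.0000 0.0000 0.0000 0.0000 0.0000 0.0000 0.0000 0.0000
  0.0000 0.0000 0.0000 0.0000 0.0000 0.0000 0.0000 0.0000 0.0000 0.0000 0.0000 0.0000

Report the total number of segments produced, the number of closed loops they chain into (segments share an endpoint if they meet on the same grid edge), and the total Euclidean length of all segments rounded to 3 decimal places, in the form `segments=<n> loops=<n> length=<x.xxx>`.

cell (3,5): code 0100 → (3.082,6.000)–(4.000,5.488)
cell (3,6): code 1000 → (4.000,6.524)–(3.082,6.000)
cell (4,5): code 0010 → (4.000,5.488)–(4.400,6.000)
cell (4,6): code 0001 → (4.400,6.000)–(4.000,6.524)
total: 4 segments, chained into 1 closed loop(s), length Σ = 3.416723

segments=4 loops=1 length=3.417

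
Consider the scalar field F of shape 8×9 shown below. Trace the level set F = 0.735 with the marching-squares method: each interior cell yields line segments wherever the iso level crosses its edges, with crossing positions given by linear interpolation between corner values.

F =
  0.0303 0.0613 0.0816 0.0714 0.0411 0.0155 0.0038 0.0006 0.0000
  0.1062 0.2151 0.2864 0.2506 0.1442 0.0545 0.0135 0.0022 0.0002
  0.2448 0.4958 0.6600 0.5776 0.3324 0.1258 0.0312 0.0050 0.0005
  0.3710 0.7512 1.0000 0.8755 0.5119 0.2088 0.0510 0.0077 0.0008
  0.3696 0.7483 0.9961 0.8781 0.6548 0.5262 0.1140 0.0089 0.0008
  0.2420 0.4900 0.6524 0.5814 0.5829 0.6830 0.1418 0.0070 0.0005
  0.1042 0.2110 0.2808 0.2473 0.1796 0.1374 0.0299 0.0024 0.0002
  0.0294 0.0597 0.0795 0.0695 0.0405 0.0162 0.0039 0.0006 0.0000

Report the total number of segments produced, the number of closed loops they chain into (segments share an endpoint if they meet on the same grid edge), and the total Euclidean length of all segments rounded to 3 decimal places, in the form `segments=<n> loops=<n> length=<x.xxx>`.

segments=10 loops=1 length=8.122

cell (2,0): code 0100 → (2.937,1.000)–(3.000,0.957)
cell (2,1): code 1100 → (2.221,2.000)–(2.937,1.000)
cell (2,2): code 1100 → (2.528,3.000)–(2.221,2.000)
cell (2,3): code 1000 → (3.000,3.386)–(2.528,3.000)
cell (3,0): code 0110 → (3.000,0.957)–(4.000,0.965)
cell (3,3): code 1001 → (4.000,3.641)–(3.000,3.386)
cell (4,0): code 0010 → (4.000,0.965)–(4.051,1.000)
cell (4,1): code 0011 → (4.051,1.000)–(4.760,2.000)
cell (4,2): code 0011 → (4.760,2.000)–(4.482,3.000)
cell (4,3): code 0001 → (4.482,3.000)–(4.000,3.641)
total: 10 segments, chained into 1 closed loop(s), length Σ = 8.121705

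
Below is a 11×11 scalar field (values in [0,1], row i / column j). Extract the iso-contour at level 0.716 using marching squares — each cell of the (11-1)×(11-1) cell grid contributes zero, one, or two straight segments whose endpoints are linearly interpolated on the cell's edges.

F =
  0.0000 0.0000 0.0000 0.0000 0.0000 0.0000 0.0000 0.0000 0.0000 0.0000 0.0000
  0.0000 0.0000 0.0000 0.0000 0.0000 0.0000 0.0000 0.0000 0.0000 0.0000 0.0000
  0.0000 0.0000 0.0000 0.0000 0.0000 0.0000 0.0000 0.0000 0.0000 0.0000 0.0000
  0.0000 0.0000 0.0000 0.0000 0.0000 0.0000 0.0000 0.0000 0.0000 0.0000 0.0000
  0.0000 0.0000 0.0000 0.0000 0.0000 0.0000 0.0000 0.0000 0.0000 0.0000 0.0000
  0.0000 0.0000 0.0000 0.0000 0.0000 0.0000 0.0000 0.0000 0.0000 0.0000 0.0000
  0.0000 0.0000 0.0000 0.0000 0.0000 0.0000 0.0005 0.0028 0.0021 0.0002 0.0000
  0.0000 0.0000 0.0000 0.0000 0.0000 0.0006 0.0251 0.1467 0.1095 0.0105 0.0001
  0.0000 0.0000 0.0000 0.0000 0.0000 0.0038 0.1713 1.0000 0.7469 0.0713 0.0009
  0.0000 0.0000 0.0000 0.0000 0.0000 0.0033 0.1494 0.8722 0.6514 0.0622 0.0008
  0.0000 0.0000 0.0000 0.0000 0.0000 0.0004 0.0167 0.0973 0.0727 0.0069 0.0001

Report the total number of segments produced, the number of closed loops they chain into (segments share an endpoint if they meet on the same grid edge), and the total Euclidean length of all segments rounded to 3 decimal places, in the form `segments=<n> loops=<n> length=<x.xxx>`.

segments=8 loops=1 length=4.687

cell (7,6): code 0100 → (7.667,7.000)–(8.000,6.657)
cell (7,7): code 1100 → (7.952,8.000)–(7.667,7.000)
cell (7,8): code 1000 → (8.000,8.046)–(7.952,8.000)
cell (8,6): code 0110 → (8.000,6.657)–(9.000,6.784)
cell (8,7): code 1011 → (9.000,7.707)–(8.324,8.000)
cell (8,8): code 0001 → (8.324,8.000)–(8.000,8.046)
cell (9,6): code 0010 → (9.000,6.784)–(9.202,7.000)
cell (9,7): code 0001 → (9.202,7.000)–(9.000,7.707)
total: 8 segments, chained into 1 closed loop(s), length Σ = 4.686880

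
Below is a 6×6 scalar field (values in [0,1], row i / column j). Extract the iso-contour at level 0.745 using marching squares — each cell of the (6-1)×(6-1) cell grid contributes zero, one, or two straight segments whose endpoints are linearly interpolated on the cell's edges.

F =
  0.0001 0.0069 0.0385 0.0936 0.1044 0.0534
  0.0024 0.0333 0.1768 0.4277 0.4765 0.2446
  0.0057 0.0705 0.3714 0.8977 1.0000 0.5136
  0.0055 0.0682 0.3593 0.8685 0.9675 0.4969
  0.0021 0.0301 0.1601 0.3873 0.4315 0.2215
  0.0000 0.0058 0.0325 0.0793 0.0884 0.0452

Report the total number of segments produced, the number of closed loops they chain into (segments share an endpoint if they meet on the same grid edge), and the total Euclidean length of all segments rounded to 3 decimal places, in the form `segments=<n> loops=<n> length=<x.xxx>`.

cell (1,2): code 0100 → (1.675,3.000)–(2.000,2.710)
cell (1,3): code 1100 → (1.513,4.000)–(1.675,3.000)
cell (1,4): code 1000 → (2.000,4.524)–(1.513,4.000)
cell (2,2): code 0110 → (2.000,2.710)–(3.000,2.757)
cell (2,4): code 1001 → (3.000,4.473)–(2.000,4.524)
cell (3,2): code 0010 → (3.000,2.757)–(3.257,3.000)
cell (3,3): code 0011 → (3.257,3.000)–(3.415,4.000)
cell (3,4): code 0001 → (3.415,4.000)–(3.000,4.473)
total: 8 segments, chained into 1 closed loop(s), length Σ = 6.161510

segments=8 loops=1 length=6.162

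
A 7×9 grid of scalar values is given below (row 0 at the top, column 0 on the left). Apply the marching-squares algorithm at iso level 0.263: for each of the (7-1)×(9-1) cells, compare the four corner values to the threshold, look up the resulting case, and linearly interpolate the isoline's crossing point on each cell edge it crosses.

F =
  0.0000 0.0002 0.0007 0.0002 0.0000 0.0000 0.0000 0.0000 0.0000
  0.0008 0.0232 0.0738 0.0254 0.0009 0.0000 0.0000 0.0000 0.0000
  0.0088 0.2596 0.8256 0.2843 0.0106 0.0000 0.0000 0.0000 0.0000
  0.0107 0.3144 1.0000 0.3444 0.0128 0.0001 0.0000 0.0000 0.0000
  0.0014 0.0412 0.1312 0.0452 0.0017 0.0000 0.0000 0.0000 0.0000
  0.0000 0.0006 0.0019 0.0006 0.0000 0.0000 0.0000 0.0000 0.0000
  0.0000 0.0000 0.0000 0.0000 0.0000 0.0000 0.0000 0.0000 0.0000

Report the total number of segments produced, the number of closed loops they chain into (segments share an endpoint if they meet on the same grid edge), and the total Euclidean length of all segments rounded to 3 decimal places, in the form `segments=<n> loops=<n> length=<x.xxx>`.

segments=10 loops=1 length=7.560

cell (1,1): code 0100 → (1.252,2.000)–(2.000,1.006)
cell (1,2): code 1100 → (1.918,3.000)–(1.252,2.000)
cell (1,3): code 1000 → (2.000,3.078)–(1.918,3.000)
cell (2,0): code 0100 → (2.062,1.000)–(3.000,0.831)
cell (2,1): code 1110 → (2.000,1.006)–(2.062,1.000)
cell (2,3): code 1001 → (3.000,3.245)–(2.000,3.078)
cell (3,0): code 0010 → (3.000,0.831)–(3.188,1.000)
cell (3,1): code 0011 → (3.188,1.000)–(3.848,2.000)
cell (3,2): code 0011 → (3.848,2.000)–(3.272,3.000)
cell (3,3): code 0001 → (3.272,3.000)–(3.000,3.245)
total: 10 segments, chained into 1 closed loop(s), length Σ = 7.560251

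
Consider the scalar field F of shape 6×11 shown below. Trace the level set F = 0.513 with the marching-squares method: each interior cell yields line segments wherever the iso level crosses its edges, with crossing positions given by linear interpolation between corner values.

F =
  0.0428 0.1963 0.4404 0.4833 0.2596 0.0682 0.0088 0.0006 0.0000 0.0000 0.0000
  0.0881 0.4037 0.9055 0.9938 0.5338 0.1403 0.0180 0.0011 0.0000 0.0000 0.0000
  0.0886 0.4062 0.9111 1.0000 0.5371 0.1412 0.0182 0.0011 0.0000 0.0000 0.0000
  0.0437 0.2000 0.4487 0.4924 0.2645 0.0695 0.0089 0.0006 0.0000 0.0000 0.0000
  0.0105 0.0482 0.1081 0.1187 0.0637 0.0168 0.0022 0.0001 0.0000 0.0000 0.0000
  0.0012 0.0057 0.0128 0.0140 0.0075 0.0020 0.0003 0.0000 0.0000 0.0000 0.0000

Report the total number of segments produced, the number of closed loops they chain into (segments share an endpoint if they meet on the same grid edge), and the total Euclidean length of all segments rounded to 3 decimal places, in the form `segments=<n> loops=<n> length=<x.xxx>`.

cell (0,1): code 0100 → (0.156,2.000)–(1.000,1.218)
cell (0,2): code 1100 → (0.058,3.000)–(0.156,2.000)
cell (0,3): code 1100 → (0.924,4.000)–(0.058,3.000)
cell (0,4): code 1000 → (1.000,4.053)–(0.924,4.000)
cell (1,1): code 0110 → (1.000,1.218)–(2.000,1.212)
cell (1,4): code 1001 → (2.000,4.061)–(1.000,4.053)
cell (2,1): code 0010 → (2.000,1.212)–(2.861,2.000)
cell (2,2): code 0011 → (2.861,2.000)–(2.959,3.000)
cell (2,3): code 0011 → (2.959,3.000)–(2.088,4.000)
cell (2,4): code 0001 → (2.088,4.000)–(2.000,4.061)
total: 10 segments, chained into 1 closed loop(s), length Σ = 9.176531

segments=10 loops=1 length=9.177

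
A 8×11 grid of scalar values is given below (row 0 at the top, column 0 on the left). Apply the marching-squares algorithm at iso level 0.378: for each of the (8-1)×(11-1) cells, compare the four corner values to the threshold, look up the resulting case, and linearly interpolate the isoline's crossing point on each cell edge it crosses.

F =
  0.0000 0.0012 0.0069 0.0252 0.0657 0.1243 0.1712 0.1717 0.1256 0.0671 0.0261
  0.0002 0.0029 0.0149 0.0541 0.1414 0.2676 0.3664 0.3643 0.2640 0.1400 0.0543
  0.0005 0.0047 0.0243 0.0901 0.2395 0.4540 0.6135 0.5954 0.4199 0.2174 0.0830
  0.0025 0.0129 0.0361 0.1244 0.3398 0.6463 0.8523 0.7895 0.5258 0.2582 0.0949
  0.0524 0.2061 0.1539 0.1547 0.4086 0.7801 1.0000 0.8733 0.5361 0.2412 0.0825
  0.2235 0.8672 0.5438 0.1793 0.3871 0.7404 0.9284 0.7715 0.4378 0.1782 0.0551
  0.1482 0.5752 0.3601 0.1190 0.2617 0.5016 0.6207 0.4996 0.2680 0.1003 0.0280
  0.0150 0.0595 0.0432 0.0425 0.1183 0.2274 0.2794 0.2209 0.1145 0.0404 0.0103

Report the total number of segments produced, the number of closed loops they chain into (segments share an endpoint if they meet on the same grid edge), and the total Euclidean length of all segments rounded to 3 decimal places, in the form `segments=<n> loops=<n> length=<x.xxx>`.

cell (1,4): code 0100 → (1.592,5.000)–(2.000,4.646)
cell (1,5): code 1100 → (1.047,6.000)–(1.592,5.000)
cell (1,6): code 1100 → (1.059,7.000)–(1.047,6.000)
cell (1,7): code 1100 → (1.731,8.000)–(1.059,7.000)
cell (1,8): code 1000 → (2.000,8.207)–(1.731,8.000)
cell (2,4): code 0110 → (2.000,4.646)–(3.000,4.125)
cell (2,8): code 1001 → (3.000,8.552)–(2.000,8.207)
cell (3,3): code 0100 → (3.555,4.000)–(4.000,3.879)
cell (3,4): code 1110 → (3.000,4.125)–(3.555,4.000)
cell (3,8): code 1001 → (4.000,8.536)–(3.000,8.552)
cell (4,0): code 0100 → (4.260,1.000)–(5.000,0.240)
cell (4,1): code 1100 → (4.575,2.000)–(4.260,1.000)
cell (4,2): code 1000 → (5.000,2.455)–(4.575,2.000)
cell (4,3): code 0110 → (4.000,3.879)–(5.000,3.956)
cell (4,8): code 1001 → (5.000,8.230)–(4.000,8.536)
cell (5,0): code 0110 → (5.000,0.240)–(6.000,0.538)
cell (5,1): code 1011 → (6.000,1.917)–(5.903,2.000)
cell (5,2): code 0001 → (5.903,2.000)–(5.000,2.455)
cell (5,3): code 0010 → (5.000,3.956)–(5.073,4.000)
cell (5,4): code 0111 → (5.073,4.000)–(6.000,4.485)
cell (5,7): code 1011 → (6.000,7.525)–(5.352,8.000)
cell (5,8): code 0001 → (5.352,8.000)–(5.000,8.230)
cell (6,0): code 0010 → (6.000,0.538)–(6.382,1.000)
cell (6,1): code 0001 → (6.382,1.000)–(6.000,1.917)
cell (6,4): code 0010 → (6.000,4.485)–(6.451,5.000)
cell (6,5): code 0011 → (6.451,5.000)–(6.711,6.000)
cell (6,6): code 0011 → (6.711,6.000)–(6.436,7.000)
cell (6,7): code 0001 → (6.436,7.000)–(6.000,7.525)
total: 28 segments, chained into 2 closed loop(s), length Σ = 22.787484

segments=28 loops=2 length=22.787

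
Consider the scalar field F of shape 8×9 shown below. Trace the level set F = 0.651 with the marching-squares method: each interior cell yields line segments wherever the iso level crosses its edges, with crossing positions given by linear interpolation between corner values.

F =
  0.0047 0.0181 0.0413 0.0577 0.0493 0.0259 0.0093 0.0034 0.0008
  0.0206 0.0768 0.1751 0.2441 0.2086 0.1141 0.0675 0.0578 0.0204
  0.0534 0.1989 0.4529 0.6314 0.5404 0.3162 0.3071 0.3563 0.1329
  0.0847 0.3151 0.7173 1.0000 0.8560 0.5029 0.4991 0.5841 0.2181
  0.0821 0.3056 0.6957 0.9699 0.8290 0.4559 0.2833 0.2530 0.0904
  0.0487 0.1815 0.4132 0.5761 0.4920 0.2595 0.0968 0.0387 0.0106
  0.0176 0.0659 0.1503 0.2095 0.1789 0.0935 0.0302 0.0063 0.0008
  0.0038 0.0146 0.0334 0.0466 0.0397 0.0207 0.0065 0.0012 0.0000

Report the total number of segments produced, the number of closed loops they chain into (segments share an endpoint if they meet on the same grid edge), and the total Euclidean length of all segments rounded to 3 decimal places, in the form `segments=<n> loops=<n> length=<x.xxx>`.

segments=10 loops=1 length=8.579

cell (2,1): code 0100 → (2.749,2.000)–(3.000,1.835)
cell (2,2): code 1100 → (2.053,3.000)–(2.749,2.000)
cell (2,3): code 1100 → (2.350,4.000)–(2.053,3.000)
cell (2,4): code 1000 → (3.000,4.581)–(2.350,4.000)
cell (3,1): code 0110 → (3.000,1.835)–(4.000,1.885)
cell (3,4): code 1001 → (4.000,4.477)–(3.000,4.581)
cell (4,1): code 0010 → (4.000,1.885)–(4.158,2.000)
cell (4,2): code 0011 → (4.158,2.000)–(4.810,3.000)
cell (4,3): code 0011 → (4.810,3.000)–(4.528,4.000)
cell (4,4): code 0001 → (4.528,4.000)–(4.000,4.477)
total: 10 segments, chained into 1 closed loop(s), length Σ = 8.579100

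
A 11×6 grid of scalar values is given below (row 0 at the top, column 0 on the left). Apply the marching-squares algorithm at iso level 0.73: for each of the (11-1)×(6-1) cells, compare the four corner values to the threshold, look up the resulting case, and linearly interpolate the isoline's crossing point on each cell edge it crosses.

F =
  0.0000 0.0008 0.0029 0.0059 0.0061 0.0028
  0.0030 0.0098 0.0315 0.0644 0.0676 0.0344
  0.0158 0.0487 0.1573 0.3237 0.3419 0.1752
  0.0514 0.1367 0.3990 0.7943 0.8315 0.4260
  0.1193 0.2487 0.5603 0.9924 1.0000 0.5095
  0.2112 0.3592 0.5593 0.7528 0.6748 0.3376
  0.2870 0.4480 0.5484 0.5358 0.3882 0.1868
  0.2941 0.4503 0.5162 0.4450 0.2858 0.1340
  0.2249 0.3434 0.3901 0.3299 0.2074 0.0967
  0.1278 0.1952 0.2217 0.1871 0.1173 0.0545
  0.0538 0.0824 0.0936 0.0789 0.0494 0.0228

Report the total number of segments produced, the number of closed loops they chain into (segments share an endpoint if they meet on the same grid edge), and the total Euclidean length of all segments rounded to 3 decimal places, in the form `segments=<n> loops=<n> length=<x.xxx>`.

segments=10 loops=1 length=6.984

cell (2,2): code 0100 → (2.863,3.000)–(3.000,2.837)
cell (2,3): code 1100 → (2.793,4.000)–(2.863,3.000)
cell (2,4): code 1000 → (3.000,4.250)–(2.793,4.000)
cell (3,2): code 0110 → (3.000,2.837)–(4.000,2.393)
cell (3,4): code 1001 → (4.000,4.550)–(3.000,4.250)
cell (4,2): code 0110 → (4.000,2.393)–(5.000,2.882)
cell (4,3): code 1011 → (5.000,3.292)–(4.830,4.000)
cell (4,4): code 0001 → (4.830,4.000)–(4.000,4.550)
cell (5,2): code 0010 → (5.000,2.882)–(5.105,3.000)
cell (5,3): code 0001 → (5.105,3.000)–(5.000,3.292)
total: 10 segments, chained into 1 closed loop(s), length Σ = 6.984158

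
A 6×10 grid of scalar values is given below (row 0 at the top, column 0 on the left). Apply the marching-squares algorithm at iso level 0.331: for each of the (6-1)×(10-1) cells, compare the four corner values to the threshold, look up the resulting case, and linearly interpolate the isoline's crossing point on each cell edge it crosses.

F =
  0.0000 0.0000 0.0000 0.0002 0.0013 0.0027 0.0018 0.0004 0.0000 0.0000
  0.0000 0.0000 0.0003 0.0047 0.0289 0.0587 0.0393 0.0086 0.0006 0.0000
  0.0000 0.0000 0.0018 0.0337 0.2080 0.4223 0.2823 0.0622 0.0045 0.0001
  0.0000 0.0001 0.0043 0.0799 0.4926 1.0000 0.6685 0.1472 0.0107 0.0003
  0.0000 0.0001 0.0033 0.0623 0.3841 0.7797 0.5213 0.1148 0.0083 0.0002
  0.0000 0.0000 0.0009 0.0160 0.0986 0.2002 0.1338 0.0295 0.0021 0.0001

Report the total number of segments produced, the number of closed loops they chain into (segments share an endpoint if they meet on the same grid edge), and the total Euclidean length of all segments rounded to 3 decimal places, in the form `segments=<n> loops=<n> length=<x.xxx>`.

cell (1,4): code 0100 → (1.749,5.000)–(2.000,4.574)
cell (1,5): code 1000 → (2.000,5.652)–(1.749,5.000)
cell (2,3): code 0100 → (2.432,4.000)–(3.000,3.608)
cell (2,4): code 1110 → (2.000,4.574)–(2.432,4.000)
cell (2,5): code 1101 → (2.126,6.000)–(2.000,5.652)
cell (2,6): code 1000 → (3.000,6.647)–(2.126,6.000)
cell (3,3): code 0110 → (3.000,3.608)–(4.000,3.835)
cell (3,6): code 1001 → (4.000,6.468)–(3.000,6.647)
cell (4,3): code 0010 → (4.000,3.835)–(4.186,4.000)
cell (4,4): code 0011 → (4.186,4.000)–(4.774,5.000)
cell (4,5): code 0011 → (4.774,5.000)–(4.491,6.000)
cell (4,6): code 0001 → (4.491,6.000)–(4.000,6.468)
total: 12 segments, chained into 1 closed loop(s), length Σ = 9.227104

segments=12 loops=1 length=9.227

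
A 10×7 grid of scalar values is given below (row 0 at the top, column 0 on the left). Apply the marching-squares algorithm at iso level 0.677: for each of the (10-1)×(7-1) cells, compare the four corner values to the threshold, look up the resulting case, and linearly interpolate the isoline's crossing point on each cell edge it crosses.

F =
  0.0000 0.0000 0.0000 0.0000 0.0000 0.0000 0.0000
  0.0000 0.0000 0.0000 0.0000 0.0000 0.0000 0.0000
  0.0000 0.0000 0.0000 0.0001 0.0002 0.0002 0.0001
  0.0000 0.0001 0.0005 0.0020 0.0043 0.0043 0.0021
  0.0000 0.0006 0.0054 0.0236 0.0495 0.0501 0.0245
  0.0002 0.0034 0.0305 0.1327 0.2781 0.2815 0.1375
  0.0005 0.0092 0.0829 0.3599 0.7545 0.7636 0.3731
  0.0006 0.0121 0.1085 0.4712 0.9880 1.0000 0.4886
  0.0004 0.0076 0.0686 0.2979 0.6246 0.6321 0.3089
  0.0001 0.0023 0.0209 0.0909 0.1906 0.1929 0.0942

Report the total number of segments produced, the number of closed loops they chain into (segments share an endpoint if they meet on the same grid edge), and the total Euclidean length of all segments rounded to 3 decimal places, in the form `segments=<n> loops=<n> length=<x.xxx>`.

segments=8 loops=1 length=6.828

cell (5,3): code 0100 → (5.837,4.000)–(6.000,3.804)
cell (5,4): code 1100 → (5.820,5.000)–(5.837,4.000)
cell (5,5): code 1000 → (6.000,5.222)–(5.820,5.000)
cell (6,3): code 0110 → (6.000,3.804)–(7.000,3.398)
cell (6,5): code 1001 → (7.000,5.632)–(6.000,5.222)
cell (7,3): code 0010 → (7.000,3.398)–(7.856,4.000)
cell (7,4): code 0011 → (7.856,4.000)–(7.878,5.000)
cell (7,5): code 0001 → (7.878,5.000)–(7.000,5.632)
total: 8 segments, chained into 1 closed loop(s), length Σ = 6.828313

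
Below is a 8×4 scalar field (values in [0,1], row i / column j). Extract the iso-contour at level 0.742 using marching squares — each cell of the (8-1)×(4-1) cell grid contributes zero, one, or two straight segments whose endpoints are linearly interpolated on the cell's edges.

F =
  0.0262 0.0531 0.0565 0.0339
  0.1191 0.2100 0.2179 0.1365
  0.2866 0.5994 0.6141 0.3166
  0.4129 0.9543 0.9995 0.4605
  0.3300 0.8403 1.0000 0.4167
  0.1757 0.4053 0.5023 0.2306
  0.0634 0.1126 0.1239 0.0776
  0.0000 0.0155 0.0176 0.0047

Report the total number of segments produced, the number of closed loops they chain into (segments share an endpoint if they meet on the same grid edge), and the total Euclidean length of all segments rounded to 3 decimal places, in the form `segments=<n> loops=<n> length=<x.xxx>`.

cell (2,0): code 0100 → (2.402,1.000)–(3.000,0.608)
cell (2,1): code 1100 → (2.332,2.000)–(2.402,1.000)
cell (2,2): code 1000 → (3.000,2.478)–(2.332,2.000)
cell (3,0): code 0110 → (3.000,0.608)–(4.000,0.807)
cell (3,2): code 1001 → (4.000,2.442)–(3.000,2.478)
cell (4,0): code 0010 → (4.000,0.807)–(4.226,1.000)
cell (4,1): code 0011 → (4.226,1.000)–(4.518,2.000)
cell (4,2): code 0001 → (4.518,2.000)–(4.000,2.442)
total: 8 segments, chained into 1 closed loop(s), length Σ = 6.579661

segments=8 loops=1 length=6.580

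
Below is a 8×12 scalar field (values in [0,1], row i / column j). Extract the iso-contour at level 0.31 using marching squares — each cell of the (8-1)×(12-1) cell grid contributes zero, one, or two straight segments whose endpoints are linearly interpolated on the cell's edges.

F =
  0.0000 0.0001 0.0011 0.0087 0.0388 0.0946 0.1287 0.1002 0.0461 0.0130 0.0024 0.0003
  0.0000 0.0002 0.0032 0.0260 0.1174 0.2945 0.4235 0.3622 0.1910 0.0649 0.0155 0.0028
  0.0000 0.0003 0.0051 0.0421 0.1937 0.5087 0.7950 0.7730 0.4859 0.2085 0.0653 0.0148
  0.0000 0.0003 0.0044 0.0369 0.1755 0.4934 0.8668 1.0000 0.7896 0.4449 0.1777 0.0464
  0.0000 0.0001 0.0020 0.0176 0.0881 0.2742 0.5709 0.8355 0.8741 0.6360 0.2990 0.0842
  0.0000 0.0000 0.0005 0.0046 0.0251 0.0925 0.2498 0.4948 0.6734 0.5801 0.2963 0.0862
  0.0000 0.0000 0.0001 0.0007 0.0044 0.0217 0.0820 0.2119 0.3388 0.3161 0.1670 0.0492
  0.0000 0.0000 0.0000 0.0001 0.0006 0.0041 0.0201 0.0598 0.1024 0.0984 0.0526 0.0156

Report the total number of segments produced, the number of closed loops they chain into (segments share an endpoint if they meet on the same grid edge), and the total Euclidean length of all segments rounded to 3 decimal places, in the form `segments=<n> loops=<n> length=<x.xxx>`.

segments=22 loops=1 length=16.942

cell (0,5): code 0100 → (0.615,6.000)–(1.000,5.120)
cell (0,6): code 1100 → (0.801,7.000)–(0.615,6.000)
cell (0,7): code 1000 → (1.000,7.305)–(0.801,7.000)
cell (1,4): code 0100 → (1.072,5.000)–(2.000,4.369)
cell (1,5): code 1110 → (1.000,5.120)–(1.072,5.000)
cell (1,7): code 1101 → (1.404,8.000)–(1.000,7.305)
cell (1,8): code 1000 → (2.000,8.634)–(1.404,8.000)
cell (2,4): code 0110 → (2.000,4.369)–(3.000,4.423)
cell (2,8): code 1101 → (2.429,9.000)–(2.000,8.634)
cell (2,9): code 1000 → (3.000,9.505)–(2.429,9.000)
cell (3,4): code 0010 → (3.000,4.423)–(3.837,5.000)
cell (3,5): code 0111 → (3.837,5.000)–(4.000,5.121)
cell (3,9): code 1001 → (4.000,9.967)–(3.000,9.505)
cell (4,5): code 0010 → (4.000,5.121)–(4.813,6.000)
cell (4,6): code 0111 → (4.813,6.000)–(5.000,6.246)
cell (4,9): code 1001 → (5.000,9.952)–(4.000,9.967)
cell (5,6): code 0010 → (5.000,6.246)–(5.653,7.000)
cell (5,7): code 0111 → (5.653,7.000)–(6.000,7.773)
cell (5,9): code 1001 → (6.000,9.041)–(5.000,9.952)
cell (6,7): code 0010 → (6.000,7.773)–(6.122,8.000)
cell (6,8): code 0011 → (6.122,8.000)–(6.028,9.000)
cell (6,9): code 0001 → (6.028,9.000)–(6.000,9.041)
total: 22 segments, chained into 1 closed loop(s), length Σ = 16.942410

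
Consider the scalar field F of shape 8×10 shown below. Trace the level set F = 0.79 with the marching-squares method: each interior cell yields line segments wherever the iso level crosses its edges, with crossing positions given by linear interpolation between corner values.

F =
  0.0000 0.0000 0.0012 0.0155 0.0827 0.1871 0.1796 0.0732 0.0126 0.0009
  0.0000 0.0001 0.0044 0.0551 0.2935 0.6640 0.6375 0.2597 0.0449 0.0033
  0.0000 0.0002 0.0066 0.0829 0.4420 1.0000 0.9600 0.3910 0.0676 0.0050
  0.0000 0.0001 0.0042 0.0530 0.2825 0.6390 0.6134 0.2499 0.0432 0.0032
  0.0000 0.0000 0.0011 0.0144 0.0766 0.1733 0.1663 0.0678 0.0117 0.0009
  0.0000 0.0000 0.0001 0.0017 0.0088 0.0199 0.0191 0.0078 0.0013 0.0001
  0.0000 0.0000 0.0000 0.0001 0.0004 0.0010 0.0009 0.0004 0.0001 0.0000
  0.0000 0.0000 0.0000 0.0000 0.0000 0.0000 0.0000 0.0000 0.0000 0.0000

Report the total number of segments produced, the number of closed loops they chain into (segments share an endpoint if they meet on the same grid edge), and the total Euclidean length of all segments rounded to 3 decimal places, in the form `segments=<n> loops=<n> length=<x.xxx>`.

cell (1,4): code 0100 → (1.375,5.000)–(2.000,4.624)
cell (1,5): code 1100 → (1.473,6.000)–(1.375,5.000)
cell (1,6): code 1000 → (2.000,6.299)–(1.473,6.000)
cell (2,4): code 0010 → (2.000,4.624)–(2.582,5.000)
cell (2,5): code 0011 → (2.582,5.000)–(2.490,6.000)
cell (2,6): code 0001 → (2.490,6.000)–(2.000,6.299)
total: 6 segments, chained into 1 closed loop(s), length Σ = 4.611559

segments=6 loops=1 length=4.612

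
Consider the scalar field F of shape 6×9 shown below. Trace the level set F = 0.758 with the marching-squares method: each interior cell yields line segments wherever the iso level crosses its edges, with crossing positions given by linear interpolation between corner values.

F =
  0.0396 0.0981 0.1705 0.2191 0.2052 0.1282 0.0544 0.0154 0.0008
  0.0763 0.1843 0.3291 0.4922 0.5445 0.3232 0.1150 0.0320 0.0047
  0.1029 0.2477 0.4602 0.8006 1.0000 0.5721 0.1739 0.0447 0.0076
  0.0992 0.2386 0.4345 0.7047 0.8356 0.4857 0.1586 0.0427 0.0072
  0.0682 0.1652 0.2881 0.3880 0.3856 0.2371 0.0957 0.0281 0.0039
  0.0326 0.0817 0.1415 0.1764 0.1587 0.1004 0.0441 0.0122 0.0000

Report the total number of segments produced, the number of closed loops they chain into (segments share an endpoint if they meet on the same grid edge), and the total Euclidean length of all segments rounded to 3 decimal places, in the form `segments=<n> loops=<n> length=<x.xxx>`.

cell (1,2): code 0100 → (1.862,3.000)–(2.000,2.875)
cell (1,3): code 1100 → (1.469,4.000)–(1.862,3.000)
cell (1,4): code 1000 → (2.000,4.566)–(1.469,4.000)
cell (2,2): code 0010 → (2.000,2.875)–(2.444,3.000)
cell (2,3): code 0111 → (2.444,3.000)–(3.000,3.407)
cell (2,4): code 1001 → (3.000,4.222)–(2.000,4.566)
cell (3,3): code 0010 → (3.000,3.407)–(3.172,4.000)
cell (3,4): code 0001 → (3.172,4.000)–(3.000,4.222)
total: 8 segments, chained into 1 closed loop(s), length Σ = 5.143110

segments=8 loops=1 length=5.143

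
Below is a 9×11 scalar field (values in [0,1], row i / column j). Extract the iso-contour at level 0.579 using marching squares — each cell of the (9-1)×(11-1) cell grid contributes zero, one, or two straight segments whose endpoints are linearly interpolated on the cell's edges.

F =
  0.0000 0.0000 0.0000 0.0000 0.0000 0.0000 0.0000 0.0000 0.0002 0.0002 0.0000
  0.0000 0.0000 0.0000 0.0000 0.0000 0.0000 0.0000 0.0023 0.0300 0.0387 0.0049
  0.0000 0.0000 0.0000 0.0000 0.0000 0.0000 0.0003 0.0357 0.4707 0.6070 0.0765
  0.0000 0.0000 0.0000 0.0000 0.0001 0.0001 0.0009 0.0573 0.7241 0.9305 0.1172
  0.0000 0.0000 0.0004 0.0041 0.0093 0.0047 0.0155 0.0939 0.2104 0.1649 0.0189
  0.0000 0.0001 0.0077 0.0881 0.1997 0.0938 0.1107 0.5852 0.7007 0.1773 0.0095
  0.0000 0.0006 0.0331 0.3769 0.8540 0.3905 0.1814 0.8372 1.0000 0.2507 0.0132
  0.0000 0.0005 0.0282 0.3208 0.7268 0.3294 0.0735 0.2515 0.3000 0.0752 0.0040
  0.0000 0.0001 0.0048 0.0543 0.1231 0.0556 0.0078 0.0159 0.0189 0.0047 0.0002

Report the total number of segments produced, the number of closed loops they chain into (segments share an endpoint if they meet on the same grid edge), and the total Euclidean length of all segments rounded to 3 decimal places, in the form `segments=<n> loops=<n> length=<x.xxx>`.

segments=22 loops=3 length=15.177

cell (1,8): code 0100 → (1.951,9.000)–(2.000,8.795)
cell (1,9): code 1000 → (2.000,9.053)–(1.951,9.000)
cell (2,7): code 0100 → (2.427,8.000)–(3.000,7.782)
cell (2,8): code 1110 → (2.000,8.795)–(2.427,8.000)
cell (2,9): code 1001 → (3.000,9.432)–(2.000,9.053)
cell (3,7): code 0010 → (3.000,7.782)–(3.282,8.000)
cell (3,8): code 0011 → (3.282,8.000)–(3.459,9.000)
cell (3,9): code 0001 → (3.459,9.000)–(3.000,9.432)
cell (4,6): code 0100 → (4.987,7.000)–(5.000,6.987)
cell (4,7): code 1100 → (4.752,8.000)–(4.987,7.000)
cell (4,8): code 1000 → (5.000,8.233)–(4.752,8.000)
cell (5,3): code 0100 → (5.580,4.000)–(6.000,3.424)
cell (5,4): code 1000 → (6.000,4.593)–(5.580,4.000)
cell (5,6): code 0110 → (5.000,6.987)–(6.000,6.606)
cell (5,8): code 1001 → (6.000,8.562)–(5.000,8.233)
cell (6,3): code 0110 → (6.000,3.424)–(7.000,3.636)
cell (6,4): code 1001 → (7.000,4.372)–(6.000,4.593)
cell (6,6): code 0010 → (6.000,6.606)–(6.441,7.000)
cell (6,7): code 0011 → (6.441,7.000)–(6.601,8.000)
cell (6,8): code 0001 → (6.601,8.000)–(6.000,8.562)
cell (7,3): code 0010 → (7.000,3.636)–(7.245,4.000)
cell (7,4): code 0001 → (7.245,4.000)–(7.000,4.372)
total: 22 segments, chained into 3 closed loop(s), length Σ = 15.176734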